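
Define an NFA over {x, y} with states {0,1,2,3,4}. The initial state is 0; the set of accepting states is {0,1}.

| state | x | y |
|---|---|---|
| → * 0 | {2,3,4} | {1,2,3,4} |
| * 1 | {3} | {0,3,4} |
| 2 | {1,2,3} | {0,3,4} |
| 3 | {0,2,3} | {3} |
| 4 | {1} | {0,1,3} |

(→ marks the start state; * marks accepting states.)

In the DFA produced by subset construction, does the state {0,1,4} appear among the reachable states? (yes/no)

Start state of the DFA: {0}.
{0} --x--> {2,3,4}  [new]
{0} --y--> {1,2,3,4}  [new]
{2,3,4} --x--> {0,1,2,3}  [new]
{2,3,4} --y--> {0,1,3,4}  [new]
{1,2,3,4} --x--> {0,1,2,3}  [seen]
{1,2,3,4} --y--> {0,1,3,4}  [seen]
{0,1,2,3} --x--> {0,1,2,3,4}  [new]
{0,1,2,3} --y--> {0,1,2,3,4}  [seen]
{0,1,3,4} --x--> {0,1,2,3,4}  [seen]
{0,1,3,4} --y--> {0,1,2,3,4}  [seen]
{0,1,2,3,4} --x--> {0,1,2,3,4}  [seen]
{0,1,2,3,4} --y--> {0,1,2,3,4}  [seen]
Reachable DFA states: {0}, {2,3,4}, {1,2,3,4}, {0,1,2,3}, {0,1,3,4}, {0,1,2,3,4}.
{0,1,4} is not among them.

no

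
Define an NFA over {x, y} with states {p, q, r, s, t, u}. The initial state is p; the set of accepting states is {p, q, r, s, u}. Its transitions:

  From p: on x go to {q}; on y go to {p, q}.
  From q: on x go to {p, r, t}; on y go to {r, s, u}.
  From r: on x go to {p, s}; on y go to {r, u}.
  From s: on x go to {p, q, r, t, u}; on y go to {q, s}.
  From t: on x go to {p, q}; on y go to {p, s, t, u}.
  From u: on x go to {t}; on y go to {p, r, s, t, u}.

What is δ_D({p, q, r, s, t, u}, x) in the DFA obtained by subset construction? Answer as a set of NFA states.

{p, q, r, s, t, u}

δ(p,x) = {q}; δ(q,x) = {p, r, t}; δ(r,x) = {p, s}; δ(s,x) = {p, q, r, t, u}; δ(t,x) = {p, q}; δ(u,x) = {t}.
Union: {p, q, r, s, t, u}.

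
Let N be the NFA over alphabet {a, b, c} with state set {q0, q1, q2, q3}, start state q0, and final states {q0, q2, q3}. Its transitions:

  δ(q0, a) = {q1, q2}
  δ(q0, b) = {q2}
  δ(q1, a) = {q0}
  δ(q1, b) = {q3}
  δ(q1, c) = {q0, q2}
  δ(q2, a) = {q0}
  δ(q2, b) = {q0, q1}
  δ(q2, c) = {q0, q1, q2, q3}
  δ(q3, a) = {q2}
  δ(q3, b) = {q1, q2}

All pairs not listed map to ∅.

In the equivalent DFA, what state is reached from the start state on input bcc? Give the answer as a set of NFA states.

Start: {q0}.
δ(q0,b) = {q2}.
Union: {q2}.
After b: {q2}.
δ(q2,c) = {q0, q1, q2, q3}.
Union: {q0, q1, q2, q3}.
After c: {q0, q1, q2, q3}.
δ(q0,c) = ∅; δ(q1,c) = {q0, q2}; δ(q2,c) = {q0, q1, q2, q3}; δ(q3,c) = ∅.
Union: {q0, q1, q2, q3}.
After c: {q0, q1, q2, q3}.

{q0, q1, q2, q3}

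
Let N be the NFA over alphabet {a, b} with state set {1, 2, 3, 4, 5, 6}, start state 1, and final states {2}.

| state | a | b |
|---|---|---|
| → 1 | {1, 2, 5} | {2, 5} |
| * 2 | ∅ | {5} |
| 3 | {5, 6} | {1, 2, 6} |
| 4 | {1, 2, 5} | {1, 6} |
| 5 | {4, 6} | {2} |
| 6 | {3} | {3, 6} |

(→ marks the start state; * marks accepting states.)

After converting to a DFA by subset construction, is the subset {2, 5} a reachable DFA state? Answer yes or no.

Start state of the DFA: {1}.
{1} --a--> {1, 2, 5}  [new]
{1} --b--> {2, 5}  [new]
{1, 2, 5} --a--> {1, 2, 4, 5, 6}  [new]
{1, 2, 5} --b--> {2, 5}  [seen]
{2, 5} --a--> {4, 6}  [new]
{2, 5} --b--> {2, 5}  [seen]
{1, 2, 4, 5, 6} --a--> {1, 2, 3, 4, 5, 6}  [new]
{1, 2, 4, 5, 6} --b--> {1, 2, 3, 5, 6}  [new]
{4, 6} --a--> {1, 2, 3, 5}  [new]
{4, 6} --b--> {1, 3, 6}  [new]
{1, 2, 3, 4, 5, 6} --a--> {1, 2, 3, 4, 5, 6}  [seen]
{1, 2, 3, 4, 5, 6} --b--> {1, 2, 3, 5, 6}  [seen]
{1, 2, 3, 5, 6} --a--> {1, 2, 3, 4, 5, 6}  [seen]
{1, 2, 3, 5, 6} --b--> {1, 2, 3, 5, 6}  [seen]
{1, 2, 3, 5} --a--> {1, 2, 4, 5, 6}  [seen]
{1, 2, 3, 5} --b--> {1, 2, 5, 6}  [new]
{1, 3, 6} --a--> {1, 2, 3, 5, 6}  [seen]
{1, 3, 6} --b--> {1, 2, 3, 5, 6}  [seen]
{1, 2, 5, 6} --a--> {1, 2, 3, 4, 5, 6}  [seen]
{1, 2, 5, 6} --b--> {2, 3, 5, 6}  [new]
{2, 3, 5, 6} --a--> {3, 4, 5, 6}  [new]
{2, 3, 5, 6} --b--> {1, 2, 3, 5, 6}  [seen]
{3, 4, 5, 6} --a--> {1, 2, 3, 4, 5, 6}  [seen]
{3, 4, 5, 6} --b--> {1, 2, 3, 6}  [new]
{1, 2, 3, 6} --a--> {1, 2, 3, 5, 6}  [seen]
{1, 2, 3, 6} --b--> {1, 2, 3, 5, 6}  [seen]
Reachable DFA states: {1}, {1, 2, 5}, {2, 5}, {1, 2, 4, 5, 6}, {4, 6}, {1, 2, 3, 4, 5, 6}, {1, 2, 3, 5, 6}, {1, 2, 3, 5}, {1, 3, 6}, {1, 2, 5, 6}, {2, 3, 5, 6}, {3, 4, 5, 6}, {1, 2, 3, 6}.
{2, 5} is among them.

yes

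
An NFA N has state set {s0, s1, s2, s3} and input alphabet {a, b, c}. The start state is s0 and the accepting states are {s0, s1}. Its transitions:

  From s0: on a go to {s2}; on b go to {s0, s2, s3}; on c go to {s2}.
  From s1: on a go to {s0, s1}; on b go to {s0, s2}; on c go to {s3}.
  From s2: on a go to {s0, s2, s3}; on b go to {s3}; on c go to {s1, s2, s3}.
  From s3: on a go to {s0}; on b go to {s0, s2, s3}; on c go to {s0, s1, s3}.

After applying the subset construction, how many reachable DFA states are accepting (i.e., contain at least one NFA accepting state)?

6

Start state of the DFA: {s0}.
{s0} --a--> {s2}  [new]
{s0} --b--> {s0, s2, s3}  [new]
{s0} --c--> {s2}  [seen]
{s2} --a--> {s0, s2, s3}  [seen]
{s2} --b--> {s3}  [new]
{s2} --c--> {s1, s2, s3}  [new]
{s0, s2, s3} --a--> {s0, s2, s3}  [seen]
{s0, s2, s3} --b--> {s0, s2, s3}  [seen]
{s0, s2, s3} --c--> {s0, s1, s2, s3}  [new]
{s3} --a--> {s0}  [seen]
{s3} --b--> {s0, s2, s3}  [seen]
{s3} --c--> {s0, s1, s3}  [new]
{s1, s2, s3} --a--> {s0, s1, s2, s3}  [seen]
{s1, s2, s3} --b--> {s0, s2, s3}  [seen]
{s1, s2, s3} --c--> {s0, s1, s2, s3}  [seen]
{s0, s1, s2, s3} --a--> {s0, s1, s2, s3}  [seen]
{s0, s1, s2, s3} --b--> {s0, s2, s3}  [seen]
{s0, s1, s2, s3} --c--> {s0, s1, s2, s3}  [seen]
{s0, s1, s3} --a--> {s0, s1, s2}  [new]
{s0, s1, s3} --b--> {s0, s2, s3}  [seen]
{s0, s1, s3} --c--> {s0, s1, s2, s3}  [seen]
{s0, s1, s2} --a--> {s0, s1, s2, s3}  [seen]
{s0, s1, s2} --b--> {s0, s2, s3}  [seen]
{s0, s1, s2} --c--> {s1, s2, s3}  [seen]
Reachable DFA states: {s0}, {s2}, {s0, s2, s3}, {s3}, {s1, s2, s3}, {s0, s1, s2, s3}, {s0, s1, s3}, {s0, s1, s2}.
Accepting DFA states (contain an NFA accepting state): {s0}, {s0, s2, s3}, {s1, s2, s3}, {s0, s1, s2, s3}, {s0, s1, s3}, {s0, s1, s2}.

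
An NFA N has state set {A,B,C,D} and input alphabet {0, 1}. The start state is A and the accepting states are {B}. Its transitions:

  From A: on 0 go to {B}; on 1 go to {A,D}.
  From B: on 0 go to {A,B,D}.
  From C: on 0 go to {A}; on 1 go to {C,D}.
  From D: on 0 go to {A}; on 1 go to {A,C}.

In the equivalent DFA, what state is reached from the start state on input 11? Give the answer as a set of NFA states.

{A,C,D}

Start: {A}.
δ(A,1) = {A,D}.
Union: {A,D}.
After 1: {A,D}.
δ(A,1) = {A,D}; δ(D,1) = {A,C}.
Union: {A,C,D}.
After 1: {A,C,D}.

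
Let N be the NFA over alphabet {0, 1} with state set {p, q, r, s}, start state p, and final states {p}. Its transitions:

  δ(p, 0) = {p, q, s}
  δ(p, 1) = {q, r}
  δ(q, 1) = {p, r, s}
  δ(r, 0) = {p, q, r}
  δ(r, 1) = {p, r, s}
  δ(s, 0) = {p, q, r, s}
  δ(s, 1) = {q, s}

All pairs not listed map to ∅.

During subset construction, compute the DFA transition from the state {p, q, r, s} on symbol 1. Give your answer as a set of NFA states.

{p, q, r, s}

δ(p,1) = {q, r}; δ(q,1) = {p, r, s}; δ(r,1) = {p, r, s}; δ(s,1) = {q, s}.
Union: {p, q, r, s}.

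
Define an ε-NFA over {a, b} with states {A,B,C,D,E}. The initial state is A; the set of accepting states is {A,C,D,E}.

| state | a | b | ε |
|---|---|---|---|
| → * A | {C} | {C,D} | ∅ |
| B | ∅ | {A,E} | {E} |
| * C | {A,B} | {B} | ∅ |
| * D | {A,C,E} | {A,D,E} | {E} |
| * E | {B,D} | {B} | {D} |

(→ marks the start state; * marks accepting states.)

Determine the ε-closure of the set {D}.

{D,E}

Begin with {D}.
D →ε {E}; add E.
ε-closure = {D,E}.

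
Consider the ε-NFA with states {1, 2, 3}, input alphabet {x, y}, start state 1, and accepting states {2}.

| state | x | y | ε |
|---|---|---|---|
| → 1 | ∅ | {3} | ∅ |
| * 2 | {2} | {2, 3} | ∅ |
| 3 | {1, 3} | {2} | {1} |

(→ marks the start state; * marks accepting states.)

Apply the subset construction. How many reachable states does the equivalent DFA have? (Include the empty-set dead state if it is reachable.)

4

Start state of the DFA: {1} (ε-closure of the NFA start).
{1} --x--> ∅  [new]
{1} --y--> {1, 3}  [new]
∅ --x--> ∅  [seen]
∅ --y--> ∅  [seen]
{1, 3} --x--> {1, 3}  [seen]
{1, 3} --y--> {1, 2, 3}  [new]
{1, 2, 3} --x--> {1, 2, 3}  [seen]
{1, 2, 3} --y--> {1, 2, 3}  [seen]
Reachable DFA states: {1}, ∅, {1, 3}, {1, 2, 3}.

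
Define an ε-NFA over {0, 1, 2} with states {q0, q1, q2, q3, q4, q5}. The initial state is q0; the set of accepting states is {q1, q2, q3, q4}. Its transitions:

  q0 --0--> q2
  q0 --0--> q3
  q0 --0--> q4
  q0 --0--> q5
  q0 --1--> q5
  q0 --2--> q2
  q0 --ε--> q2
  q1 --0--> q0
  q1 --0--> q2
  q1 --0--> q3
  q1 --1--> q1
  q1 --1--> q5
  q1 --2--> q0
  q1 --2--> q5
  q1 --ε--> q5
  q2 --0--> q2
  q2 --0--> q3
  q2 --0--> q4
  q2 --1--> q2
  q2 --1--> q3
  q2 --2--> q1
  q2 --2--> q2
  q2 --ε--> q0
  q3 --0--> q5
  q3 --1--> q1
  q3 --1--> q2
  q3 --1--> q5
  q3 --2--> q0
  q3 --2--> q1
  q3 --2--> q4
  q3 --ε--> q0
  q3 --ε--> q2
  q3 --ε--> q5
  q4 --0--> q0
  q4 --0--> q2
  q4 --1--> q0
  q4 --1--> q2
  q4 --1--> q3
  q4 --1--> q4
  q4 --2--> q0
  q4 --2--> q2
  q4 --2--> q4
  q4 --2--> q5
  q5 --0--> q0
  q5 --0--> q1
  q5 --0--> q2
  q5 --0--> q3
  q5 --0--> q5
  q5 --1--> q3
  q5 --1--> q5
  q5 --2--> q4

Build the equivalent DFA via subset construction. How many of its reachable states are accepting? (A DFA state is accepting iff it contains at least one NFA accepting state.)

7

Start state of the DFA: {q0, q2} (ε-closure of the NFA start).
{q0, q2} --0--> {q0, q2, q3, q4, q5}  [new]
{q0, q2} --1--> {q0, q2, q3, q5}  [new]
{q0, q2} --2--> {q0, q1, q2, q5}  [new]
{q0, q2, q3, q4, q5} --0--> {q0, q1, q2, q3, q4, q5}  [new]
{q0, q2, q3, q4, q5} --1--> {q0, q1, q2, q3, q4, q5}  [seen]
{q0, q2, q3, q4, q5} --2--> {q0, q1, q2, q4, q5}  [new]
{q0, q2, q3, q5} --0--> {q0, q1, q2, q3, q4, q5}  [seen]
{q0, q2, q3, q5} --1--> {q0, q1, q2, q3, q5}  [new]
{q0, q2, q3, q5} --2--> {q0, q1, q2, q4, q5}  [seen]
{q0, q1, q2, q5} --0--> {q0, q1, q2, q3, q4, q5}  [seen]
{q0, q1, q2, q5} --1--> {q0, q1, q2, q3, q5}  [seen]
{q0, q1, q2, q5} --2--> {q0, q1, q2, q4, q5}  [seen]
{q0, q1, q2, q3, q4, q5} --0--> {q0, q1, q2, q3, q4, q5}  [seen]
{q0, q1, q2, q3, q4, q5} --1--> {q0, q1, q2, q3, q4, q5}  [seen]
{q0, q1, q2, q3, q4, q5} --2--> {q0, q1, q2, q4, q5}  [seen]
{q0, q1, q2, q4, q5} --0--> {q0, q1, q2, q3, q4, q5}  [seen]
{q0, q1, q2, q4, q5} --1--> {q0, q1, q2, q3, q4, q5}  [seen]
{q0, q1, q2, q4, q5} --2--> {q0, q1, q2, q4, q5}  [seen]
{q0, q1, q2, q3, q5} --0--> {q0, q1, q2, q3, q4, q5}  [seen]
{q0, q1, q2, q3, q5} --1--> {q0, q1, q2, q3, q5}  [seen]
{q0, q1, q2, q3, q5} --2--> {q0, q1, q2, q4, q5}  [seen]
Reachable DFA states: {q0, q2}, {q0, q2, q3, q4, q5}, {q0, q2, q3, q5}, {q0, q1, q2, q5}, {q0, q1, q2, q3, q4, q5}, {q0, q1, q2, q4, q5}, {q0, q1, q2, q3, q5}.
Accepting DFA states (contain an NFA accepting state): {q0, q2}, {q0, q2, q3, q4, q5}, {q0, q2, q3, q5}, {q0, q1, q2, q5}, {q0, q1, q2, q3, q4, q5}, {q0, q1, q2, q4, q5}, {q0, q1, q2, q3, q5}.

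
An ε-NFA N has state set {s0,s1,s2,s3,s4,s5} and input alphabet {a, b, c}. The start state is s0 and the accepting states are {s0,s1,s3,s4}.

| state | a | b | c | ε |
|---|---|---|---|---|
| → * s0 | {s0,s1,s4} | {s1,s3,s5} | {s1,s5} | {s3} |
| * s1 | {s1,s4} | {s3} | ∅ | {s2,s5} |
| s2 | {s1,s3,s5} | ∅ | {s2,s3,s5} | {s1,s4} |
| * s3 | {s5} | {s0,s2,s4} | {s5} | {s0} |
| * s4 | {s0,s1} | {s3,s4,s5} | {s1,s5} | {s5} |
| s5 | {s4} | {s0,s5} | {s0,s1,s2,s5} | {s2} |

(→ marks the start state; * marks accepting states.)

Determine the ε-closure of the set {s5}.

Begin with {s5}.
s5 →ε {s2}; add s2.
s2 →ε {s1,s4}; add s1, s4.
ε-closure = {s1,s2,s4,s5}.

{s1,s2,s4,s5}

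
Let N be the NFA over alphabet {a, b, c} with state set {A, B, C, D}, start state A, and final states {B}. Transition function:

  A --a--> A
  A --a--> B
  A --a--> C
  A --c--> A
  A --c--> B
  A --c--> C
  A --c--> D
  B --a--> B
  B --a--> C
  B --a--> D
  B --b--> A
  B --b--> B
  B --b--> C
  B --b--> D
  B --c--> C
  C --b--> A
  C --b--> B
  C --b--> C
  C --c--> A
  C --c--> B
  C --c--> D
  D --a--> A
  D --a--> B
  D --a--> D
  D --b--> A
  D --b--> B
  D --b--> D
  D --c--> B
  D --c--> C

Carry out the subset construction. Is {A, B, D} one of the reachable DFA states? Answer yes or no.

Start state of the DFA: {A}.
{A} --a--> {A, B, C}  [new]
{A} --b--> ∅  [new]
{A} --c--> {A, B, C, D}  [new]
{A, B, C} --a--> {A, B, C, D}  [seen]
{A, B, C} --b--> {A, B, C, D}  [seen]
{A, B, C} --c--> {A, B, C, D}  [seen]
∅ --a--> ∅  [seen]
∅ --b--> ∅  [seen]
∅ --c--> ∅  [seen]
{A, B, C, D} --a--> {A, B, C, D}  [seen]
{A, B, C, D} --b--> {A, B, C, D}  [seen]
{A, B, C, D} --c--> {A, B, C, D}  [seen]
Reachable DFA states: {A}, {A, B, C}, ∅, {A, B, C, D}.
{A, B, D} is not among them.

no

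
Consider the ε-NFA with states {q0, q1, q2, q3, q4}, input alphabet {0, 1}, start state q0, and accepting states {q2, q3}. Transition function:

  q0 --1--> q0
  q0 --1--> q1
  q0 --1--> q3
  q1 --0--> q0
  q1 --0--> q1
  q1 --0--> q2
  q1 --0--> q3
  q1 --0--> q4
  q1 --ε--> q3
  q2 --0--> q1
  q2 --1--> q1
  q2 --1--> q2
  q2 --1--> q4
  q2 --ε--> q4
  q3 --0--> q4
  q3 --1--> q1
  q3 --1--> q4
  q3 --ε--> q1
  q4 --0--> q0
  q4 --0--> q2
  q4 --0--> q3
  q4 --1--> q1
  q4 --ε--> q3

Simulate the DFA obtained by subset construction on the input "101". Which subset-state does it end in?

Start: {q0}.
δ(q0,1) = {q0, q1, q3}.
Union: {q0, q1, q3}.
After 1: {q0, q1, q3}.
δ(q0,0) = ∅; δ(q1,0) = {q0, q1, q2, q3, q4}; δ(q3,0) = {q4}.
Union: {q0, q1, q2, q3, q4}.
After 0: {q0, q1, q2, q3, q4}.
δ(q0,1) = {q0, q1, q3}; δ(q1,1) = ∅; δ(q2,1) = {q1, q2, q4}; δ(q3,1) = {q1, q4}; δ(q4,1) = {q1}.
Union: {q0, q1, q2, q3, q4}.
After 1: {q0, q1, q2, q3, q4}.

{q0, q1, q2, q3, q4}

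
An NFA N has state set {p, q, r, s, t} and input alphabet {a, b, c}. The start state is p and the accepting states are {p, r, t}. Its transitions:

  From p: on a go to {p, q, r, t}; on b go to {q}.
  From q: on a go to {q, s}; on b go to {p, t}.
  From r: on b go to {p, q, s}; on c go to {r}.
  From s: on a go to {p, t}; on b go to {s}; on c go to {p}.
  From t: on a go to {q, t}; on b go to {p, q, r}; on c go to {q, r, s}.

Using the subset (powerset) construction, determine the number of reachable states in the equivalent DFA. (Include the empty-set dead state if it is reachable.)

15

Start state of the DFA: {p}.
{p} --a--> {p, q, r, t}  [new]
{p} --b--> {q}  [new]
{p} --c--> ∅  [new]
{p, q, r, t} --a--> {p, q, r, s, t}  [new]
{p, q, r, t} --b--> {p, q, r, s, t}  [seen]
{p, q, r, t} --c--> {q, r, s}  [new]
{q} --a--> {q, s}  [new]
{q} --b--> {p, t}  [new]
{q} --c--> ∅  [seen]
∅ --a--> ∅  [seen]
∅ --b--> ∅  [seen]
∅ --c--> ∅  [seen]
{p, q, r, s, t} --a--> {p, q, r, s, t}  [seen]
{p, q, r, s, t} --b--> {p, q, r, s, t}  [seen]
{p, q, r, s, t} --c--> {p, q, r, s}  [new]
{q, r, s} --a--> {p, q, s, t}  [new]
{q, r, s} --b--> {p, q, s, t}  [seen]
{q, r, s} --c--> {p, r}  [new]
{q, s} --a--> {p, q, s, t}  [seen]
{q, s} --b--> {p, s, t}  [new]
{q, s} --c--> {p}  [seen]
{p, t} --a--> {p, q, r, t}  [seen]
{p, t} --b--> {p, q, r}  [new]
{p, t} --c--> {q, r, s}  [seen]
{p, q, r, s} --a--> {p, q, r, s, t}  [seen]
{p, q, r, s} --b--> {p, q, s, t}  [seen]
{p, q, r, s} --c--> {p, r}  [seen]
{p, q, s, t} --a--> {p, q, r, s, t}  [seen]
{p, q, s, t} --b--> {p, q, r, s, t}  [seen]
{p, q, s, t} --c--> {p, q, r, s}  [seen]
{p, r} --a--> {p, q, r, t}  [seen]
{p, r} --b--> {p, q, s}  [new]
{p, r} --c--> {r}  [new]
{p, s, t} --a--> {p, q, r, t}  [seen]
{p, s, t} --b--> {p, q, r, s}  [seen]
{p, s, t} --c--> {p, q, r, s}  [seen]
{p, q, r} --a--> {p, q, r, s, t}  [seen]
{p, q, r} --b--> {p, q, s, t}  [seen]
{p, q, r} --c--> {r}  [seen]
{p, q, s} --a--> {p, q, r, s, t}  [seen]
{p, q, s} --b--> {p, q, s, t}  [seen]
{p, q, s} --c--> {p}  [seen]
{r} --a--> ∅  [seen]
{r} --b--> {p, q, s}  [seen]
{r} --c--> {r}  [seen]
Reachable DFA states: {p}, {p, q, r, t}, {q}, ∅, {p, q, r, s, t}, {q, r, s}, {q, s}, {p, t}, {p, q, r, s}, {p, q, s, t}, {p, r}, {p, s, t}, {p, q, r}, {p, q, s}, {r}.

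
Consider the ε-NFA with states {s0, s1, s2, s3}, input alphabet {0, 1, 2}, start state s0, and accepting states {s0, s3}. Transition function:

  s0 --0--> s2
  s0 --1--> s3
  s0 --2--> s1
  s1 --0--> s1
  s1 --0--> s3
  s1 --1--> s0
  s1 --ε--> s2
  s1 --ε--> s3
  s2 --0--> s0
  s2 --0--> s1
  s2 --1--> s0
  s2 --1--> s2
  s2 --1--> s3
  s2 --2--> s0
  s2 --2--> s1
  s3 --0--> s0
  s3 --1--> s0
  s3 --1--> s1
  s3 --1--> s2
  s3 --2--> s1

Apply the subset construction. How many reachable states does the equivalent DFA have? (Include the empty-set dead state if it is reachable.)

Start state of the DFA: {s0} (ε-closure of the NFA start).
{s0} --0--> {s2}  [new]
{s0} --1--> {s3}  [new]
{s0} --2--> {s1, s2, s3}  [new]
{s2} --0--> {s0, s1, s2, s3}  [new]
{s2} --1--> {s0, s2, s3}  [new]
{s2} --2--> {s0, s1, s2, s3}  [seen]
{s3} --0--> {s0}  [seen]
{s3} --1--> {s0, s1, s2, s3}  [seen]
{s3} --2--> {s1, s2, s3}  [seen]
{s1, s2, s3} --0--> {s0, s1, s2, s3}  [seen]
{s1, s2, s3} --1--> {s0, s1, s2, s3}  [seen]
{s1, s2, s3} --2--> {s0, s1, s2, s3}  [seen]
{s0, s1, s2, s3} --0--> {s0, s1, s2, s3}  [seen]
{s0, s1, s2, s3} --1--> {s0, s1, s2, s3}  [seen]
{s0, s1, s2, s3} --2--> {s0, s1, s2, s3}  [seen]
{s0, s2, s3} --0--> {s0, s1, s2, s3}  [seen]
{s0, s2, s3} --1--> {s0, s1, s2, s3}  [seen]
{s0, s2, s3} --2--> {s0, s1, s2, s3}  [seen]
Reachable DFA states: {s0}, {s2}, {s3}, {s1, s2, s3}, {s0, s1, s2, s3}, {s0, s2, s3}.

6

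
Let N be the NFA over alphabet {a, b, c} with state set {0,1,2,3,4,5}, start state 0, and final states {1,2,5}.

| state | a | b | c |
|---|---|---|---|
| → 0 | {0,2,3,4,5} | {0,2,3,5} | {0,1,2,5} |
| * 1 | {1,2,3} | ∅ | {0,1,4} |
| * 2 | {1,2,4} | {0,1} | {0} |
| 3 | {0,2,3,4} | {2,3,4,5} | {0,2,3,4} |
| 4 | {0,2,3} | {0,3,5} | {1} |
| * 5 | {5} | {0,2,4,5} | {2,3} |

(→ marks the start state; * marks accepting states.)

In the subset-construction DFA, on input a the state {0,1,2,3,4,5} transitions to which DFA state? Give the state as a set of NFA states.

{0,1,2,3,4,5}

δ(0,a) = {0,2,3,4,5}; δ(1,a) = {1,2,3}; δ(2,a) = {1,2,4}; δ(3,a) = {0,2,3,4}; δ(4,a) = {0,2,3}; δ(5,a) = {5}.
Union: {0,1,2,3,4,5}.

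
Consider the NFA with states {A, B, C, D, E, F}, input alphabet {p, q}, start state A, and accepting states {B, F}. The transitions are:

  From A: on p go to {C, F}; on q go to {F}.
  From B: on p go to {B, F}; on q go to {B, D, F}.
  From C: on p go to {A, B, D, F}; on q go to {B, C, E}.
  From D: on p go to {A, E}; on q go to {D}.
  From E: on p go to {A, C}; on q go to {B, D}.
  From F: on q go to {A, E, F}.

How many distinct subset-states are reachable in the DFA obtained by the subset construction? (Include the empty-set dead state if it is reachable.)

11

Start state of the DFA: {A}.
{A} --p--> {C, F}  [new]
{A} --q--> {F}  [new]
{C, F} --p--> {A, B, D, F}  [new]
{C, F} --q--> {A, B, C, E, F}  [new]
{F} --p--> ∅  [new]
{F} --q--> {A, E, F}  [new]
{A, B, D, F} --p--> {A, B, C, E, F}  [seen]
{A, B, D, F} --q--> {A, B, D, E, F}  [new]
{A, B, C, E, F} --p--> {A, B, C, D, F}  [new]
{A, B, C, E, F} --q--> {A, B, C, D, E, F}  [new]
∅ --p--> ∅  [seen]
∅ --q--> ∅  [seen]
{A, E, F} --p--> {A, C, F}  [new]
{A, E, F} --q--> {A, B, D, E, F}  [seen]
{A, B, D, E, F} --p--> {A, B, C, E, F}  [seen]
{A, B, D, E, F} --q--> {A, B, D, E, F}  [seen]
{A, B, C, D, F} --p--> {A, B, C, D, E, F}  [seen]
{A, B, C, D, F} --q--> {A, B, C, D, E, F}  [seen]
{A, B, C, D, E, F} --p--> {A, B, C, D, E, F}  [seen]
{A, B, C, D, E, F} --q--> {A, B, C, D, E, F}  [seen]
{A, C, F} --p--> {A, B, C, D, F}  [seen]
{A, C, F} --q--> {A, B, C, E, F}  [seen]
Reachable DFA states: {A}, {C, F}, {F}, {A, B, D, F}, {A, B, C, E, F}, ∅, {A, E, F}, {A, B, D, E, F}, {A, B, C, D, F}, {A, B, C, D, E, F}, {A, C, F}.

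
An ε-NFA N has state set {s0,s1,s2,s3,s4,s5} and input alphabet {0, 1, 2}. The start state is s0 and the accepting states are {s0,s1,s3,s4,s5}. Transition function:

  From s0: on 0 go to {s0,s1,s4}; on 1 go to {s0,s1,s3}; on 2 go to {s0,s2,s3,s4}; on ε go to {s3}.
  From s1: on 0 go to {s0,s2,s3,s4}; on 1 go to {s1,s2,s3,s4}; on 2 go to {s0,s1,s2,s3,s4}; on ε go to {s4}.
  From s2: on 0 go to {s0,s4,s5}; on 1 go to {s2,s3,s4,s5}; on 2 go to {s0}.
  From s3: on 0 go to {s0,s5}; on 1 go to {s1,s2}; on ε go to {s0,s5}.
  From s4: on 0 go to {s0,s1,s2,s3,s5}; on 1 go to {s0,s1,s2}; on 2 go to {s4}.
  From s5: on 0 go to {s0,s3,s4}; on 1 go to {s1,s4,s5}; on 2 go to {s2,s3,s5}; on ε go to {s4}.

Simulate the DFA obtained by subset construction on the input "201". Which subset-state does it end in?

Start: {s0,s3,s4,s5}.
δ(s0,2) = {s0,s2,s3,s4}; δ(s3,2) = ∅; δ(s4,2) = {s4}; δ(s5,2) = {s2,s3,s5}.
Union: {s0,s2,s3,s4,s5}.
After 2: {s0,s2,s3,s4,s5}.
δ(s0,0) = {s0,s1,s4}; δ(s2,0) = {s0,s4,s5}; δ(s3,0) = {s0,s5}; δ(s4,0) = {s0,s1,s2,s3,s5}; δ(s5,0) = {s0,s3,s4}.
Union: {s0,s1,s2,s3,s4,s5}.
After 0: {s0,s1,s2,s3,s4,s5}.
δ(s0,1) = {s0,s1,s3}; δ(s1,1) = {s1,s2,s3,s4}; δ(s2,1) = {s2,s3,s4,s5}; δ(s3,1) = {s1,s2}; δ(s4,1) = {s0,s1,s2}; δ(s5,1) = {s1,s4,s5}.
Union: {s0,s1,s2,s3,s4,s5}.
After 1: {s0,s1,s2,s3,s4,s5}.

{s0,s1,s2,s3,s4,s5}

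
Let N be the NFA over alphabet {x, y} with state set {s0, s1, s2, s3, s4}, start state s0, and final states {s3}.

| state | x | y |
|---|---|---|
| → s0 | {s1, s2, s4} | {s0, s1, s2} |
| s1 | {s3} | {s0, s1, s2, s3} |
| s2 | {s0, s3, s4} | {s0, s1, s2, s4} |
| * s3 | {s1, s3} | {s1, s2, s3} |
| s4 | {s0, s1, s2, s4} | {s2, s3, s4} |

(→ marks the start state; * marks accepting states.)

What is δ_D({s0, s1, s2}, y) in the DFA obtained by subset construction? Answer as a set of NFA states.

δ(s0,y) = {s0, s1, s2}; δ(s1,y) = {s0, s1, s2, s3}; δ(s2,y) = {s0, s1, s2, s4}.
Union: {s0, s1, s2, s3, s4}.

{s0, s1, s2, s3, s4}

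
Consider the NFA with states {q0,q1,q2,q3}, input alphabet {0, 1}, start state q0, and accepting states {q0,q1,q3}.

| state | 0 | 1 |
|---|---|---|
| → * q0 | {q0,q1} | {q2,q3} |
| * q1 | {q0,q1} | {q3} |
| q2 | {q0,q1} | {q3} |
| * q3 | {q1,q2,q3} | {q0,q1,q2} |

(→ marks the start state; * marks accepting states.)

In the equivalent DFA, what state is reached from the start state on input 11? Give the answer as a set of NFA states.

{q0,q1,q2,q3}

Start: {q0}.
δ(q0,1) = {q2,q3}.
Union: {q2,q3}.
After 1: {q2,q3}.
δ(q2,1) = {q3}; δ(q3,1) = {q0,q1,q2}.
Union: {q0,q1,q2,q3}.
After 1: {q0,q1,q2,q3}.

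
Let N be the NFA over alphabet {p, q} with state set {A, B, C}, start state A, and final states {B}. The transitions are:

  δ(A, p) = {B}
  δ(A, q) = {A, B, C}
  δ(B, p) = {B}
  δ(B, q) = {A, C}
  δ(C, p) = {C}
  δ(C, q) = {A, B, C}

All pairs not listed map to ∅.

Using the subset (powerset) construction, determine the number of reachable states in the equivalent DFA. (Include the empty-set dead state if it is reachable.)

5

Start state of the DFA: {A}.
{A} --p--> {B}  [new]
{A} --q--> {A, B, C}  [new]
{B} --p--> {B}  [seen]
{B} --q--> {A, C}  [new]
{A, B, C} --p--> {B, C}  [new]
{A, B, C} --q--> {A, B, C}  [seen]
{A, C} --p--> {B, C}  [seen]
{A, C} --q--> {A, B, C}  [seen]
{B, C} --p--> {B, C}  [seen]
{B, C} --q--> {A, B, C}  [seen]
Reachable DFA states: {A}, {B}, {A, B, C}, {A, C}, {B, C}.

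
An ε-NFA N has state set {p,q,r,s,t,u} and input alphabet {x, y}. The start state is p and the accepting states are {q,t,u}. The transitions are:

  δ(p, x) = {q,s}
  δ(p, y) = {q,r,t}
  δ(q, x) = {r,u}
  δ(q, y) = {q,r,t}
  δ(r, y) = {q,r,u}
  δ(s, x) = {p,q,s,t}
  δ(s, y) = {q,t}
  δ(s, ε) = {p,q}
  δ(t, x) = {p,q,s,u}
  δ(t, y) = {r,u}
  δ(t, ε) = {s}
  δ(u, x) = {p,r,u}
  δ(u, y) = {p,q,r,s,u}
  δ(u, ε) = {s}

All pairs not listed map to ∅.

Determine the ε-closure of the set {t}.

{p,q,s,t}

Begin with {t}.
t →ε {s}; add s.
s →ε {p,q}; add p, q.
ε-closure = {p,q,s,t}.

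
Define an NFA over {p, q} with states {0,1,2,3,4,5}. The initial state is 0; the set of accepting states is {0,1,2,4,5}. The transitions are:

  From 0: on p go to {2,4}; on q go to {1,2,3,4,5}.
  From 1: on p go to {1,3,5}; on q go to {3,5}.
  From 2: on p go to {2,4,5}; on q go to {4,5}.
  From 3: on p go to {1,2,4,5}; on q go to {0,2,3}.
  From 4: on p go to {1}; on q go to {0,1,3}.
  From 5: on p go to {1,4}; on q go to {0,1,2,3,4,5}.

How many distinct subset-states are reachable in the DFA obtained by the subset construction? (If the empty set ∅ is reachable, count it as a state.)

Start state of the DFA: {0}.
{0} --p--> {2,4}  [new]
{0} --q--> {1,2,3,4,5}  [new]
{2,4} --p--> {1,2,4,5}  [new]
{2,4} --q--> {0,1,3,4,5}  [new]
{1,2,3,4,5} --p--> {1,2,3,4,5}  [seen]
{1,2,3,4,5} --q--> {0,1,2,3,4,5}  [new]
{1,2,4,5} --p--> {1,2,3,4,5}  [seen]
{1,2,4,5} --q--> {0,1,2,3,4,5}  [seen]
{0,1,3,4,5} --p--> {1,2,3,4,5}  [seen]
{0,1,3,4,5} --q--> {0,1,2,3,4,5}  [seen]
{0,1,2,3,4,5} --p--> {1,2,3,4,5}  [seen]
{0,1,2,3,4,5} --q--> {0,1,2,3,4,5}  [seen]
Reachable DFA states: {0}, {2,4}, {1,2,3,4,5}, {1,2,4,5}, {0,1,3,4,5}, {0,1,2,3,4,5}.

6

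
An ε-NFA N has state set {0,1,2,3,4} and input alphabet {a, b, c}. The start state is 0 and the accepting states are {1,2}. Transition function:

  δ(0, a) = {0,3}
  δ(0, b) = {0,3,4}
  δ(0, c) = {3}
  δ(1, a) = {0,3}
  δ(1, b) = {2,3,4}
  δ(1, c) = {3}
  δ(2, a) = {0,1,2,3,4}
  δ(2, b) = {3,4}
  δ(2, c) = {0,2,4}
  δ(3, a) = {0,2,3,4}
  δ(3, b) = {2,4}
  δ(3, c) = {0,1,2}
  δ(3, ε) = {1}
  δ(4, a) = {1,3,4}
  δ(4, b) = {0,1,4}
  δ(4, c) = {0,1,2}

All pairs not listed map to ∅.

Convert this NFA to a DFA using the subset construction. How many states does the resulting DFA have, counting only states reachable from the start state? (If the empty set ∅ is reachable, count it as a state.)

7

Start state of the DFA: {0} (ε-closure of the NFA start).
{0} --a--> {0,1,3}  [new]
{0} --b--> {0,1,3,4}  [new]
{0} --c--> {1,3}  [new]
{0,1,3} --a--> {0,1,2,3,4}  [new]
{0,1,3} --b--> {0,1,2,3,4}  [seen]
{0,1,3} --c--> {0,1,2,3}  [new]
{0,1,3,4} --a--> {0,1,2,3,4}  [seen]
{0,1,3,4} --b--> {0,1,2,3,4}  [seen]
{0,1,3,4} --c--> {0,1,2,3}  [seen]
{1,3} --a--> {0,1,2,3,4}  [seen]
{1,3} --b--> {1,2,3,4}  [new]
{1,3} --c--> {0,1,2,3}  [seen]
{0,1,2,3,4} --a--> {0,1,2,3,4}  [seen]
{0,1,2,3,4} --b--> {0,1,2,3,4}  [seen]
{0,1,2,3,4} --c--> {0,1,2,3,4}  [seen]
{0,1,2,3} --a--> {0,1,2,3,4}  [seen]
{0,1,2,3} --b--> {0,1,2,3,4}  [seen]
{0,1,2,3} --c--> {0,1,2,3,4}  [seen]
{1,2,3,4} --a--> {0,1,2,3,4}  [seen]
{1,2,3,4} --b--> {0,1,2,3,4}  [seen]
{1,2,3,4} --c--> {0,1,2,3,4}  [seen]
Reachable DFA states: {0}, {0,1,3}, {0,1,3,4}, {1,3}, {0,1,2,3,4}, {0,1,2,3}, {1,2,3,4}.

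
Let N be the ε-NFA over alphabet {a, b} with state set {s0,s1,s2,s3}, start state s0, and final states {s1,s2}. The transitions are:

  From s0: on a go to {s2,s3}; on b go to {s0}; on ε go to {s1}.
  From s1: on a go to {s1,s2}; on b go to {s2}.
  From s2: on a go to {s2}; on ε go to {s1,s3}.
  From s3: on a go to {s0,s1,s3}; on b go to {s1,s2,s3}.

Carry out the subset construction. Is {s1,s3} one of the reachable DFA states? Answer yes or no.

no

Start state of the DFA: {s0,s1} (ε-closure of the NFA start).
{s0,s1} --a--> {s1,s2,s3}  [new]
{s0,s1} --b--> {s0,s1,s2,s3}  [new]
{s1,s2,s3} --a--> {s0,s1,s2,s3}  [seen]
{s1,s2,s3} --b--> {s1,s2,s3}  [seen]
{s0,s1,s2,s3} --a--> {s0,s1,s2,s3}  [seen]
{s0,s1,s2,s3} --b--> {s0,s1,s2,s3}  [seen]
Reachable DFA states: {s0,s1}, {s1,s2,s3}, {s0,s1,s2,s3}.
{s1,s3} is not among them.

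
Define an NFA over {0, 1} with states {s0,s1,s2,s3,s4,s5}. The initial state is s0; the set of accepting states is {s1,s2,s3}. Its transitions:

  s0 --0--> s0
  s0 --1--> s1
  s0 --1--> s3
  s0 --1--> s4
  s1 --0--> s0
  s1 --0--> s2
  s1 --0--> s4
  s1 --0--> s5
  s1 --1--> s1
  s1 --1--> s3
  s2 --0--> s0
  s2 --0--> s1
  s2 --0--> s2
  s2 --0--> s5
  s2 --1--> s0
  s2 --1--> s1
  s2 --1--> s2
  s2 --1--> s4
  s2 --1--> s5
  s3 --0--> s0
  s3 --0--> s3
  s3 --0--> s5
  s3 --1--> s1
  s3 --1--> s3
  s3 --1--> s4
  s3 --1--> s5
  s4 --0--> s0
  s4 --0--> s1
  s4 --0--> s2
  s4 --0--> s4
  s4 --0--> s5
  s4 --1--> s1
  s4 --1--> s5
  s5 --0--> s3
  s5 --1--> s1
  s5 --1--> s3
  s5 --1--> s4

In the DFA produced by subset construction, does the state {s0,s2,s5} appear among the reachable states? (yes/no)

no

Start state of the DFA: {s0}.
{s0} --0--> {s0}  [seen]
{s0} --1--> {s1,s3,s4}  [new]
{s1,s3,s4} --0--> {s0,s1,s2,s3,s4,s5}  [new]
{s1,s3,s4} --1--> {s1,s3,s4,s5}  [new]
{s0,s1,s2,s3,s4,s5} --0--> {s0,s1,s2,s3,s4,s5}  [seen]
{s0,s1,s2,s3,s4,s5} --1--> {s0,s1,s2,s3,s4,s5}  [seen]
{s1,s3,s4,s5} --0--> {s0,s1,s2,s3,s4,s5}  [seen]
{s1,s3,s4,s5} --1--> {s1,s3,s4,s5}  [seen]
Reachable DFA states: {s0}, {s1,s3,s4}, {s0,s1,s2,s3,s4,s5}, {s1,s3,s4,s5}.
{s0,s2,s5} is not among them.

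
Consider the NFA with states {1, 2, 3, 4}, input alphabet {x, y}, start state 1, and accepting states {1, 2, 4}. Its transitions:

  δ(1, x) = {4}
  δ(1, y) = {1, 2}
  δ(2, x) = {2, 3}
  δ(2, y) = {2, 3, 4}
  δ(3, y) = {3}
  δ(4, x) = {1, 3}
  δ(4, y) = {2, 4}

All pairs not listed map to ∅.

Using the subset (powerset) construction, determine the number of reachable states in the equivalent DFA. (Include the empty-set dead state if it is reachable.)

Start state of the DFA: {1}.
{1} --x--> {4}  [new]
{1} --y--> {1, 2}  [new]
{4} --x--> {1, 3}  [new]
{4} --y--> {2, 4}  [new]
{1, 2} --x--> {2, 3, 4}  [new]
{1, 2} --y--> {1, 2, 3, 4}  [new]
{1, 3} --x--> {4}  [seen]
{1, 3} --y--> {1, 2, 3}  [new]
{2, 4} --x--> {1, 2, 3}  [seen]
{2, 4} --y--> {2, 3, 4}  [seen]
{2, 3, 4} --x--> {1, 2, 3}  [seen]
{2, 3, 4} --y--> {2, 3, 4}  [seen]
{1, 2, 3, 4} --x--> {1, 2, 3, 4}  [seen]
{1, 2, 3, 4} --y--> {1, 2, 3, 4}  [seen]
{1, 2, 3} --x--> {2, 3, 4}  [seen]
{1, 2, 3} --y--> {1, 2, 3, 4}  [seen]
Reachable DFA states: {1}, {4}, {1, 2}, {1, 3}, {2, 4}, {2, 3, 4}, {1, 2, 3, 4}, {1, 2, 3}.

8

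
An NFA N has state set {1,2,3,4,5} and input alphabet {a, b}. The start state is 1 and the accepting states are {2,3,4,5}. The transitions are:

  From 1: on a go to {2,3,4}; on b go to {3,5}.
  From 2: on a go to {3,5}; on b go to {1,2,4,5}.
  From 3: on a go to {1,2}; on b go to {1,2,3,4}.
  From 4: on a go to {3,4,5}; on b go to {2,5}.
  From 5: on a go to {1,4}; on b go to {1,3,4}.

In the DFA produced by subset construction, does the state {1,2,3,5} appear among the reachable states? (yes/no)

Start state of the DFA: {1}.
{1} --a--> {2,3,4}  [new]
{1} --b--> {3,5}  [new]
{2,3,4} --a--> {1,2,3,4,5}  [new]
{2,3,4} --b--> {1,2,3,4,5}  [seen]
{3,5} --a--> {1,2,4}  [new]
{3,5} --b--> {1,2,3,4}  [new]
{1,2,3,4,5} --a--> {1,2,3,4,5}  [seen]
{1,2,3,4,5} --b--> {1,2,3,4,5}  [seen]
{1,2,4} --a--> {2,3,4,5}  [new]
{1,2,4} --b--> {1,2,3,4,5}  [seen]
{1,2,3,4} --a--> {1,2,3,4,5}  [seen]
{1,2,3,4} --b--> {1,2,3,4,5}  [seen]
{2,3,4,5} --a--> {1,2,3,4,5}  [seen]
{2,3,4,5} --b--> {1,2,3,4,5}  [seen]
Reachable DFA states: {1}, {2,3,4}, {3,5}, {1,2,3,4,5}, {1,2,4}, {1,2,3,4}, {2,3,4,5}.
{1,2,3,5} is not among them.

no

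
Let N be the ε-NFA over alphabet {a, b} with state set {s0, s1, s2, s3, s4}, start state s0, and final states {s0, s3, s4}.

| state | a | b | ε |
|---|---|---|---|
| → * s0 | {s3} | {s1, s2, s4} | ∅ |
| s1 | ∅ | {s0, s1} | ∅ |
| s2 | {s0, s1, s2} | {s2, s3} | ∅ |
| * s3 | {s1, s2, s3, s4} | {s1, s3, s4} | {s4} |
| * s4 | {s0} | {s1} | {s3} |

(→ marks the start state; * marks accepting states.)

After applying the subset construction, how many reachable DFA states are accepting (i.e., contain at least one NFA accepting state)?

6

Start state of the DFA: {s0} (ε-closure of the NFA start).
{s0} --a--> {s3, s4}  [new]
{s0} --b--> {s1, s2, s3, s4}  [new]
{s3, s4} --a--> {s0, s1, s2, s3, s4}  [new]
{s3, s4} --b--> {s1, s3, s4}  [new]
{s1, s2, s3, s4} --a--> {s0, s1, s2, s3, s4}  [seen]
{s1, s2, s3, s4} --b--> {s0, s1, s2, s3, s4}  [seen]
{s0, s1, s2, s3, s4} --a--> {s0, s1, s2, s3, s4}  [seen]
{s0, s1, s2, s3, s4} --b--> {s0, s1, s2, s3, s4}  [seen]
{s1, s3, s4} --a--> {s0, s1, s2, s3, s4}  [seen]
{s1, s3, s4} --b--> {s0, s1, s3, s4}  [new]
{s0, s1, s3, s4} --a--> {s0, s1, s2, s3, s4}  [seen]
{s0, s1, s3, s4} --b--> {s0, s1, s2, s3, s4}  [seen]
Reachable DFA states: {s0}, {s3, s4}, {s1, s2, s3, s4}, {s0, s1, s2, s3, s4}, {s1, s3, s4}, {s0, s1, s3, s4}.
Accepting DFA states (contain an NFA accepting state): {s0}, {s3, s4}, {s1, s2, s3, s4}, {s0, s1, s2, s3, s4}, {s1, s3, s4}, {s0, s1, s3, s4}.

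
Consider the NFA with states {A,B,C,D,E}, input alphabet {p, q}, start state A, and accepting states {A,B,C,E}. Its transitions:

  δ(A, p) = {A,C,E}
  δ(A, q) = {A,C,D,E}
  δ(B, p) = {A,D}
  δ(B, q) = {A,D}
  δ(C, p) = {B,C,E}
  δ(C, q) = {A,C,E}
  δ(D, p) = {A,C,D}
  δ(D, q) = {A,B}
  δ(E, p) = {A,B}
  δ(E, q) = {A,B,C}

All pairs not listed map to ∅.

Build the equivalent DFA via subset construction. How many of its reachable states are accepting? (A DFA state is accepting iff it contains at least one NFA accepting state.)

Start state of the DFA: {A}.
{A} --p--> {A,C,E}  [new]
{A} --q--> {A,C,D,E}  [new]
{A,C,E} --p--> {A,B,C,E}  [new]
{A,C,E} --q--> {A,B,C,D,E}  [new]
{A,C,D,E} --p--> {A,B,C,D,E}  [seen]
{A,C,D,E} --q--> {A,B,C,D,E}  [seen]
{A,B,C,E} --p--> {A,B,C,D,E}  [seen]
{A,B,C,E} --q--> {A,B,C,D,E}  [seen]
{A,B,C,D,E} --p--> {A,B,C,D,E}  [seen]
{A,B,C,D,E} --q--> {A,B,C,D,E}  [seen]
Reachable DFA states: {A}, {A,C,E}, {A,C,D,E}, {A,B,C,E}, {A,B,C,D,E}.
Accepting DFA states (contain an NFA accepting state): {A}, {A,C,E}, {A,C,D,E}, {A,B,C,E}, {A,B,C,D,E}.

5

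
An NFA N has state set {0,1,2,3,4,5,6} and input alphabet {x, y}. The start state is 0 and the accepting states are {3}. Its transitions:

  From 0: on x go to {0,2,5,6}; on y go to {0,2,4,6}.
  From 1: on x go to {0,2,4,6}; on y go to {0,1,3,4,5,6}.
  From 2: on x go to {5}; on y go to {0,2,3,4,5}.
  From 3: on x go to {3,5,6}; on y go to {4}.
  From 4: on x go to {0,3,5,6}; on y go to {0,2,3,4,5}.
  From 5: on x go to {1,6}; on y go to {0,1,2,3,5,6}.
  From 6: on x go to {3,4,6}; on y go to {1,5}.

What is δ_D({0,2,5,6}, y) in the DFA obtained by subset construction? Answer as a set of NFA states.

δ(0,y) = {0,2,4,6}; δ(2,y) = {0,2,3,4,5}; δ(5,y) = {0,1,2,3,5,6}; δ(6,y) = {1,5}.
Union: {0,1,2,3,4,5,6}.

{0,1,2,3,4,5,6}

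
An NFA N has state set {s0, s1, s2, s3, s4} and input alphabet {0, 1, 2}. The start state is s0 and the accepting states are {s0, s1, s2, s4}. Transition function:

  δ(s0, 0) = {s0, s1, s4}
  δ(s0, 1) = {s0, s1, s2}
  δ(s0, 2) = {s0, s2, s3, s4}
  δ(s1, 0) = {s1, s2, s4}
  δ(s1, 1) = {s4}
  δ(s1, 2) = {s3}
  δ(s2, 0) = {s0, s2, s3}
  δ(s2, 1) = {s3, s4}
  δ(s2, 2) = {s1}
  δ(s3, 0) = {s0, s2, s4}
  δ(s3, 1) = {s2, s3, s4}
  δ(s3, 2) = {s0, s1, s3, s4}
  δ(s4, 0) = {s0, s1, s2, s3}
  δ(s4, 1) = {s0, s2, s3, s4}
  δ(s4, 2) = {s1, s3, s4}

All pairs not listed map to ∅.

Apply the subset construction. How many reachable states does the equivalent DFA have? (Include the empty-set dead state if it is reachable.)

Start state of the DFA: {s0}.
{s0} --0--> {s0, s1, s4}  [new]
{s0} --1--> {s0, s1, s2}  [new]
{s0} --2--> {s0, s2, s3, s4}  [new]
{s0, s1, s4} --0--> {s0, s1, s2, s3, s4}  [new]
{s0, s1, s4} --1--> {s0, s1, s2, s3, s4}  [seen]
{s0, s1, s4} --2--> {s0, s1, s2, s3, s4}  [seen]
{s0, s1, s2} --0--> {s0, s1, s2, s3, s4}  [seen]
{s0, s1, s2} --1--> {s0, s1, s2, s3, s4}  [seen]
{s0, s1, s2} --2--> {s0, s1, s2, s3, s4}  [seen]
{s0, s2, s3, s4} --0--> {s0, s1, s2, s3, s4}  [seen]
{s0, s2, s3, s4} --1--> {s0, s1, s2, s3, s4}  [seen]
{s0, s2, s3, s4} --2--> {s0, s1, s2, s3, s4}  [seen]
{s0, s1, s2, s3, s4} --0--> {s0, s1, s2, s3, s4}  [seen]
{s0, s1, s2, s3, s4} --1--> {s0, s1, s2, s3, s4}  [seen]
{s0, s1, s2, s3, s4} --2--> {s0, s1, s2, s3, s4}  [seen]
Reachable DFA states: {s0}, {s0, s1, s4}, {s0, s1, s2}, {s0, s2, s3, s4}, {s0, s1, s2, s3, s4}.

5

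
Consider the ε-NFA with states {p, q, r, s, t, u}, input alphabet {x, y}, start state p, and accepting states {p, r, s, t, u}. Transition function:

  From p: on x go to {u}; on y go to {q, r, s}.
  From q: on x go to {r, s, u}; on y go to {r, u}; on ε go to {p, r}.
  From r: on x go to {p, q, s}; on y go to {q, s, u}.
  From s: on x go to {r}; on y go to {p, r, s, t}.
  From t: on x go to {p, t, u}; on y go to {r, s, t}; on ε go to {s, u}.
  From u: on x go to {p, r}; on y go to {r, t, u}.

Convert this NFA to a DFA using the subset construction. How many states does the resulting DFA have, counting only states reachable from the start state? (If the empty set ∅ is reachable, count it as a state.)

7

Start state of the DFA: {p} (ε-closure of the NFA start).
{p} --x--> {u}  [new]
{p} --y--> {p, q, r, s}  [new]
{u} --x--> {p, r}  [new]
{u} --y--> {r, s, t, u}  [new]
{p, q, r, s} --x--> {p, q, r, s, u}  [new]
{p, q, r, s} --y--> {p, q, r, s, t, u}  [new]
{p, r} --x--> {p, q, r, s, u}  [seen]
{p, r} --y--> {p, q, r, s, u}  [seen]
{r, s, t, u} --x--> {p, q, r, s, t, u}  [seen]
{r, s, t, u} --y--> {p, q, r, s, t, u}  [seen]
{p, q, r, s, u} --x--> {p, q, r, s, u}  [seen]
{p, q, r, s, u} --y--> {p, q, r, s, t, u}  [seen]
{p, q, r, s, t, u} --x--> {p, q, r, s, t, u}  [seen]
{p, q, r, s, t, u} --y--> {p, q, r, s, t, u}  [seen]
Reachable DFA states: {p}, {u}, {p, q, r, s}, {p, r}, {r, s, t, u}, {p, q, r, s, u}, {p, q, r, s, t, u}.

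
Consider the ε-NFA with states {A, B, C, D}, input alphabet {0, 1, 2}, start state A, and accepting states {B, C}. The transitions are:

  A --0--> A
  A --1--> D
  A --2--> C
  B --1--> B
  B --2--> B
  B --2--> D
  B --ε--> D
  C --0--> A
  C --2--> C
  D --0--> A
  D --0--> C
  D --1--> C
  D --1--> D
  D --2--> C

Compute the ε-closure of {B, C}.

{B, C, D}

Begin with {B, C}.
B →ε {D}; add D.
ε-closure = {B, C, D}.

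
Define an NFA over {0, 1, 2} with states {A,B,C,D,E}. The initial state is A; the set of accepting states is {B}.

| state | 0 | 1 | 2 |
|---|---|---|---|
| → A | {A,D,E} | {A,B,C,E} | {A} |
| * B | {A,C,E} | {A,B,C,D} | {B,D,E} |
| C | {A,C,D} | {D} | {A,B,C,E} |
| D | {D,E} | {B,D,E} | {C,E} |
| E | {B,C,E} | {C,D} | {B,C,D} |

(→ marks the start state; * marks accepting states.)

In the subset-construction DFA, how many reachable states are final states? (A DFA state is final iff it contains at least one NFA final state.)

2

Start state of the DFA: {A}.
{A} --0--> {A,D,E}  [new]
{A} --1--> {A,B,C,E}  [new]
{A} --2--> {A}  [seen]
{A,D,E} --0--> {A,B,C,D,E}  [new]
{A,D,E} --1--> {A,B,C,D,E}  [seen]
{A,D,E} --2--> {A,B,C,D,E}  [seen]
{A,B,C,E} --0--> {A,B,C,D,E}  [seen]
{A,B,C,E} --1--> {A,B,C,D,E}  [seen]
{A,B,C,E} --2--> {A,B,C,D,E}  [seen]
{A,B,C,D,E} --0--> {A,B,C,D,E}  [seen]
{A,B,C,D,E} --1--> {A,B,C,D,E}  [seen]
{A,B,C,D,E} --2--> {A,B,C,D,E}  [seen]
Reachable DFA states: {A}, {A,D,E}, {A,B,C,E}, {A,B,C,D,E}.
Accepting DFA states (contain an NFA accepting state): {A,B,C,E}, {A,B,C,D,E}.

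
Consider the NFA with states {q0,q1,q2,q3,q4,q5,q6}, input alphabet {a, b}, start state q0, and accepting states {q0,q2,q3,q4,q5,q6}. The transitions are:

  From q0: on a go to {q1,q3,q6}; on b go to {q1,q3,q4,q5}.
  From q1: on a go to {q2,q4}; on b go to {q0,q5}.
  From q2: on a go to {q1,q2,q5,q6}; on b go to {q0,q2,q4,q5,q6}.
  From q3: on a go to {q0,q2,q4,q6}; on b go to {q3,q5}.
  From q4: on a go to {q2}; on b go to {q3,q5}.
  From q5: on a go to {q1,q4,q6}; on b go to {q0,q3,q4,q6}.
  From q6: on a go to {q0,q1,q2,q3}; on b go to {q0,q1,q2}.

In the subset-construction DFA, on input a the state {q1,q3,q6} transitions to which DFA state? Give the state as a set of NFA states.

{q0,q1,q2,q3,q4,q6}

δ(q1,a) = {q2,q4}; δ(q3,a) = {q0,q2,q4,q6}; δ(q6,a) = {q0,q1,q2,q3}.
Union: {q0,q1,q2,q3,q4,q6}.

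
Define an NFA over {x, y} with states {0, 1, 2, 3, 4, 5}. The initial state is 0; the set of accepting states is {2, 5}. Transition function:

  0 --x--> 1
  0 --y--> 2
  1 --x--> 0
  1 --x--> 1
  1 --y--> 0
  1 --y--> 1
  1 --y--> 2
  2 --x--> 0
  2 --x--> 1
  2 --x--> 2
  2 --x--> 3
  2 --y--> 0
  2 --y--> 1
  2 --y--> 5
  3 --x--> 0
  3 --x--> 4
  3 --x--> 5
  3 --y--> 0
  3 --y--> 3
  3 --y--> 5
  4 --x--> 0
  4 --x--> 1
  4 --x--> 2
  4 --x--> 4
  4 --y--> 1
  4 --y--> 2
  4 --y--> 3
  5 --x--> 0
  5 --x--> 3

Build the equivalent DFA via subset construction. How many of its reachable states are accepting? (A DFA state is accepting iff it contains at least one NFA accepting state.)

Start state of the DFA: {0}.
{0} --x--> {1}  [new]
{0} --y--> {2}  [new]
{1} --x--> {0, 1}  [new]
{1} --y--> {0, 1, 2}  [new]
{2} --x--> {0, 1, 2, 3}  [new]
{2} --y--> {0, 1, 5}  [new]
{0, 1} --x--> {0, 1}  [seen]
{0, 1} --y--> {0, 1, 2}  [seen]
{0, 1, 2} --x--> {0, 1, 2, 3}  [seen]
{0, 1, 2} --y--> {0, 1, 2, 5}  [new]
{0, 1, 2, 3} --x--> {0, 1, 2, 3, 4, 5}  [new]
{0, 1, 2, 3} --y--> {0, 1, 2, 3, 5}  [new]
{0, 1, 5} --x--> {0, 1, 3}  [new]
{0, 1, 5} --y--> {0, 1, 2}  [seen]
{0, 1, 2, 5} --x--> {0, 1, 2, 3}  [seen]
{0, 1, 2, 5} --y--> {0, 1, 2, 5}  [seen]
{0, 1, 2, 3, 4, 5} --x--> {0, 1, 2, 3, 4, 5}  [seen]
{0, 1, 2, 3, 4, 5} --y--> {0, 1, 2, 3, 5}  [seen]
{0, 1, 2, 3, 5} --x--> {0, 1, 2, 3, 4, 5}  [seen]
{0, 1, 2, 3, 5} --y--> {0, 1, 2, 3, 5}  [seen]
{0, 1, 3} --x--> {0, 1, 4, 5}  [new]
{0, 1, 3} --y--> {0, 1, 2, 3, 5}  [seen]
{0, 1, 4, 5} --x--> {0, 1, 2, 3, 4}  [new]
{0, 1, 4, 5} --y--> {0, 1, 2, 3}  [seen]
{0, 1, 2, 3, 4} --x--> {0, 1, 2, 3, 4, 5}  [seen]
{0, 1, 2, 3, 4} --y--> {0, 1, 2, 3, 5}  [seen]
Reachable DFA states: {0}, {1}, {2}, {0, 1}, {0, 1, 2}, {0, 1, 2, 3}, {0, 1, 5}, {0, 1, 2, 5}, {0, 1, 2, 3, 4, 5}, {0, 1, 2, 3, 5}, {0, 1, 3}, {0, 1, 4, 5}, {0, 1, 2, 3, 4}.
Accepting DFA states (contain an NFA accepting state): {2}, {0, 1, 2}, {0, 1, 2, 3}, {0, 1, 5}, {0, 1, 2, 5}, {0, 1, 2, 3, 4, 5}, {0, 1, 2, 3, 5}, {0, 1, 4, 5}, {0, 1, 2, 3, 4}.

9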